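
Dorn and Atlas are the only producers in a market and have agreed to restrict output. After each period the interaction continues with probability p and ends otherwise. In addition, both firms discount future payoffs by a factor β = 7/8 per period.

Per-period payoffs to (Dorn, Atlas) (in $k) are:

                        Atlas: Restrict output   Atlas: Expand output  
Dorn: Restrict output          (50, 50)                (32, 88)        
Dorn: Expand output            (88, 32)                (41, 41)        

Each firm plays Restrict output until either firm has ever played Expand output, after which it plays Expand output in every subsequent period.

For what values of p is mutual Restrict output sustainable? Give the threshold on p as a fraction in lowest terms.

Expected continuation weight on next period's payoff is β·p = 7/8·p, which plays the role of the discount factor.
Cooperation requires 7/8·p ≥ (88−50)/(88−41) = 38/47, hence p ≥ 304/329.

304/329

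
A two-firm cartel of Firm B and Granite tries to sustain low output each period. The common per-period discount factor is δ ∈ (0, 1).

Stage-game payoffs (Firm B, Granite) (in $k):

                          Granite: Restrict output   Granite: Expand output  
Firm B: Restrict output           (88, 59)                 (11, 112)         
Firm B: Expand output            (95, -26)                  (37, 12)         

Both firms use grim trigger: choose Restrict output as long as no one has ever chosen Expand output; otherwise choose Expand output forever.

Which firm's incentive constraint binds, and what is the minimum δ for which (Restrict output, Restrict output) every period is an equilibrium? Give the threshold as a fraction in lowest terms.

Firm B's threshold: (95−88)/(95−37) = 7/58.
Granite's threshold: (112−59)/(112−12) = 53/100.
7/58 < 53/100, so Granite binds and δ* = 53/100.

Granite; δ ≥ 53/100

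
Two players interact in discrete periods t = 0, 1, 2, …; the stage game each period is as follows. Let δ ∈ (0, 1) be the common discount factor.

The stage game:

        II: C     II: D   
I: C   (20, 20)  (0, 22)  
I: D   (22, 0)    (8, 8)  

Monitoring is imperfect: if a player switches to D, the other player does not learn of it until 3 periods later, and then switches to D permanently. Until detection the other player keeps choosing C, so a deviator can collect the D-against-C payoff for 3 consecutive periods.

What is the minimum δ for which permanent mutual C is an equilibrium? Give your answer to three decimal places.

0.523

Deviating for the 3 undetected periods gains 22−20 = 2 per period over cooperation, then loses 20−8 = 12 per period forever once punishment starts.
Gain: 2(1 + δ + … + δ^2); loss: 12·δ^3/(1−δ).
No profitable deviation ⇔ 2(1−δ^3) ≤ 12·δ^3, i.e. δ^3 ≥ 2/(2+12) = 1/7.
Hence δ ≥ (1/7)^(1/3) ≈ 0.523.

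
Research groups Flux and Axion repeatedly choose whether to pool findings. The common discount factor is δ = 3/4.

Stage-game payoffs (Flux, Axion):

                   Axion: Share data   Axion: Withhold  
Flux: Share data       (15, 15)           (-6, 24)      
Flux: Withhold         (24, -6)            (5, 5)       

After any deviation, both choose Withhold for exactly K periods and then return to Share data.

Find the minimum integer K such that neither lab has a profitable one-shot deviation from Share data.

Need Σ_{k=1}^{K} δ^k ≥ (24−15)/(15−5) = 0.9000 at δ = 3/4.
At K = 1 the sum is 0.7500 < 0.9000; at K = 2 it is 1.3125 ≥ 0.9000.
So the minimum punishment length is K = 2.

2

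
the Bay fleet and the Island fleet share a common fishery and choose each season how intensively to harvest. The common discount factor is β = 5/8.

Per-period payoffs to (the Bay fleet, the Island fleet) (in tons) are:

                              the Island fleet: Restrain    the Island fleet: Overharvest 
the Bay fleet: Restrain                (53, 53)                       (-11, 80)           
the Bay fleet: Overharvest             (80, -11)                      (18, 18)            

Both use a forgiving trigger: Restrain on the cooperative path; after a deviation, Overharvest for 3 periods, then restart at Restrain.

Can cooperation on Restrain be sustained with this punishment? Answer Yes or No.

IC: β+…+β^3 ≥ (80−53)/(53−18) = 27/35.
At β = 5/8: partial sum = 1.2598 ≥ 0.7714. Cooperation sustainable.

Yes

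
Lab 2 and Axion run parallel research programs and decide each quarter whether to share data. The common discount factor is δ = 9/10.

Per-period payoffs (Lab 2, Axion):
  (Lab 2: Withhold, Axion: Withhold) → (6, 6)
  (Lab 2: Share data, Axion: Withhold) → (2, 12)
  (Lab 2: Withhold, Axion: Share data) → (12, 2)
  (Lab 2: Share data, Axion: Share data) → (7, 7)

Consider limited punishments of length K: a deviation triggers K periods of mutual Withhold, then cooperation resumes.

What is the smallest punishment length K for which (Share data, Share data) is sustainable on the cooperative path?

8

Need Σ_{k=1}^{K} δ^k ≥ (12−7)/(7−6) = 5.0000 at δ = 9/10.
At K = 7 the sum is 4.6953 < 5.0000; at K = 8 it is 5.1258 ≥ 5.0000.
So the minimum punishment length is K = 8.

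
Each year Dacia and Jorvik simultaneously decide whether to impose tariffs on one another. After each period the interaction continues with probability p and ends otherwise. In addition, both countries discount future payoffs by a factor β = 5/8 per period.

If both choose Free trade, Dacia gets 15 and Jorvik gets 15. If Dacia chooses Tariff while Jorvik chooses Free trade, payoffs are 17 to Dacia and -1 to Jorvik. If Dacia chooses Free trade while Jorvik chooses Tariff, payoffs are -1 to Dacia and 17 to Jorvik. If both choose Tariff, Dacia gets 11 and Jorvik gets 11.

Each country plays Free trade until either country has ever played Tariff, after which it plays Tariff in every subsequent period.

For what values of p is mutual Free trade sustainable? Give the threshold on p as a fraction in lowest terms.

Expected continuation weight on next period's payoff is β·p = 5/8·p, which plays the role of the discount factor.
Cooperation requires 5/8·p ≥ (17−15)/(17−11) = 1/3, hence p ≥ 8/15.

8/15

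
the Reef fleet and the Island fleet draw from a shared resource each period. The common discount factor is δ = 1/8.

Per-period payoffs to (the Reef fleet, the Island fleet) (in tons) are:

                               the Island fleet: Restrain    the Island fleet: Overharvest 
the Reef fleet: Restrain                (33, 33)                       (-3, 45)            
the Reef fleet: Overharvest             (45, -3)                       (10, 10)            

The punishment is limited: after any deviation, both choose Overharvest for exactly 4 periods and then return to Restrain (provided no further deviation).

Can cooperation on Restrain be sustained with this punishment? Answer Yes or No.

No

Comparing payoff streams over the 5 periods until play realigns: cooperate → 33(1+δ+…+δ^4); deviate → 45 + 10(δ+…+δ^4).
Cooperation is sustained iff (33−10)(δ+…+δ^4) ≥ 45−33.
δ+…+δ^4 = 1/8·(1−(1/8)^4)/(1−1/8) = 0.1428, and (45−33)/(33−10) = 0.5217.
0.1428 < 0.5217, so cooperation is not sustainable.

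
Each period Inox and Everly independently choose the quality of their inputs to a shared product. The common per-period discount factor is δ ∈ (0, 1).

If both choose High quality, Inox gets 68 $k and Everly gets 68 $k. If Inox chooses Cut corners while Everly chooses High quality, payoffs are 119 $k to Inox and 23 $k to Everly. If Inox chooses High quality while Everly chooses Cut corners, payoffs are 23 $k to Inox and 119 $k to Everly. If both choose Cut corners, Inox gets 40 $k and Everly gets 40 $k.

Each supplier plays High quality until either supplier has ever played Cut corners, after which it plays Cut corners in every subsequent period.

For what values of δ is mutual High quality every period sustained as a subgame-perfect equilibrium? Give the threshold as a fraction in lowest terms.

Under grim trigger the critical discount factor is (T−C)/(T−P) with T = 119, C = 68, P = 40.
δ* = (119−68)/(119−40) = 51/79.

51/79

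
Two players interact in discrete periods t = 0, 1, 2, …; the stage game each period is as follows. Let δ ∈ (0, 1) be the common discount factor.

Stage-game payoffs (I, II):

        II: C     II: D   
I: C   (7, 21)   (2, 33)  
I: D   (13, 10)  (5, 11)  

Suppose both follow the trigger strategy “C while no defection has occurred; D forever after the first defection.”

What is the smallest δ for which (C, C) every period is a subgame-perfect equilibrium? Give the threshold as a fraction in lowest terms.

I's threshold: (13−7)/(13−5) = 3/4.
II's threshold: (33−21)/(33−11) = 6/11.
3/4 > 6/11, so I binds and δ* = 3/4.

3/4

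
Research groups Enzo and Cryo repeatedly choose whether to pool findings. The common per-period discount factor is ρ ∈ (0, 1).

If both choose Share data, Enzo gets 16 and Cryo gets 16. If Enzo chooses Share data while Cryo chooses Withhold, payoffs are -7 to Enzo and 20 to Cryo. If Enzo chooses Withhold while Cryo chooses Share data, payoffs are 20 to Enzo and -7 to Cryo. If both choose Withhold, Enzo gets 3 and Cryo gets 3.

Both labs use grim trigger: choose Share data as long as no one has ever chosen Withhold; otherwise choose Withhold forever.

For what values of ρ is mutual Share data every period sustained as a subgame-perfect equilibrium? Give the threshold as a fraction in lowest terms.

Cooperation forever yields 16 each period: 16/(1−ρ).
Deviating yields 20 once, then 3 forever: 20 + 3ρ/(1−ρ).
No profitable deviation requires 16/(1−ρ) ≥ 20 + 3ρ/(1−ρ).
Multiplying by (1−ρ): 16 ≥ 20(1−ρ) + 3ρ = 20 − 17ρ.
So 17ρ ≥ 4, i.e. ρ ≥ 4/17.

4/17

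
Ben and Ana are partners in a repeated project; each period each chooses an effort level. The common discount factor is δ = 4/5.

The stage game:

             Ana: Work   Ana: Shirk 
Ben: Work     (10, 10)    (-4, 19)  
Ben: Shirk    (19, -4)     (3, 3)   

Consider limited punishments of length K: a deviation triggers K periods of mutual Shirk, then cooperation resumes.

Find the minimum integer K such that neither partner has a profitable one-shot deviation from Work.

2

Need Σ_{k=1}^{K} δ^k ≥ (19−10)/(10−3) = 1.2857 at δ = 4/5.
At K = 1 the sum is 0.8000 < 1.2857; at K = 2 it is 1.4400 ≥ 1.2857.
So the minimum punishment length is K = 2.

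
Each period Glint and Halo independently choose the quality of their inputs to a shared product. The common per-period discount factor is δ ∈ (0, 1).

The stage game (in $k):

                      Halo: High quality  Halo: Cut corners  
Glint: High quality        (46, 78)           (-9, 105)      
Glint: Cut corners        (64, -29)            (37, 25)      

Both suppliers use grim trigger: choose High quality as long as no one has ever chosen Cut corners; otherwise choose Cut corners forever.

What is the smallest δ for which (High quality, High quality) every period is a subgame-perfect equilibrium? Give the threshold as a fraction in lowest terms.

2/3

Glint's threshold: (64−46)/(64−37) = 2/3.
Halo's threshold: (105−78)/(105−25) = 27/80.
2/3 > 27/80, so Glint binds and δ* = 2/3.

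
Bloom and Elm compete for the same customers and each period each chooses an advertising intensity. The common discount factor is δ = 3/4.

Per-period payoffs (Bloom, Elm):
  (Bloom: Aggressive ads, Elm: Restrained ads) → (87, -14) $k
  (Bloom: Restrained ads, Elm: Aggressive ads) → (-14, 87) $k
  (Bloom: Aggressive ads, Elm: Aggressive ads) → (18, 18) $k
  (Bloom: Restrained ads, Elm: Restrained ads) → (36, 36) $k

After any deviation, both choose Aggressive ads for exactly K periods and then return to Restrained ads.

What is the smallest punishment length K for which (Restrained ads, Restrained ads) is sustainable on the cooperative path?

IC: δ(1−δ^K)/(1−δ) ≥ (87−36)/(36−18) = 17/6.
With δ = 3/4: need 1 − δ^K ≥ 17/6·(1−3/4)/(3/4), i.e. δ^K ≤ 0.0556.
Since (3/4)^10 = 0.0563 and (3/4)^11 = 0.0422, the smallest such K is 11.

11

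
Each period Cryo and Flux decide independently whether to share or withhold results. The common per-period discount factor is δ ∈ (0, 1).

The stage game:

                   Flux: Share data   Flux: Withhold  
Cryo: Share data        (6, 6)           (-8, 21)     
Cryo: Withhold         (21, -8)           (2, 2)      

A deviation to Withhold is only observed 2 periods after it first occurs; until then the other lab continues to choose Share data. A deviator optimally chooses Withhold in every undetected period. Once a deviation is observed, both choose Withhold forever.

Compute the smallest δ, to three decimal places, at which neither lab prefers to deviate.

0.889

A deviator earns 21 for 2 periods, then 2 forever; cooperating earns 6 forever. Multiplying the IC by (1−δ):
6 ≥ 21(1−δ^2) + 2δ^2, so 19·δ^2 ≥ 15 and δ^2 ≥ 15/19.
δ ≥ (15/19)^(1/2) ≈ 0.889.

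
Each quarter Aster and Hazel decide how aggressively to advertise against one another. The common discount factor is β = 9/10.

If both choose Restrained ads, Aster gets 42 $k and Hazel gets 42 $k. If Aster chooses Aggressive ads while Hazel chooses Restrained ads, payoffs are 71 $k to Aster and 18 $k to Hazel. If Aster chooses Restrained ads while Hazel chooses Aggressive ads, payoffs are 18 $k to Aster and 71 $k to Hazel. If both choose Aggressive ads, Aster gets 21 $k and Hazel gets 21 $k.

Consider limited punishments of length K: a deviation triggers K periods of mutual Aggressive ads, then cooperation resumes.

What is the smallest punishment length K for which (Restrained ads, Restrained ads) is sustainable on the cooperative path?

Need Σ_{k=1}^{K} β^k ≥ (71−42)/(42−21) = 1.3810 at β = 9/10.
At K = 1 the sum is 0.9000 < 1.3810; at K = 2 it is 1.7100 ≥ 1.3810.
So the minimum punishment length is K = 2.

2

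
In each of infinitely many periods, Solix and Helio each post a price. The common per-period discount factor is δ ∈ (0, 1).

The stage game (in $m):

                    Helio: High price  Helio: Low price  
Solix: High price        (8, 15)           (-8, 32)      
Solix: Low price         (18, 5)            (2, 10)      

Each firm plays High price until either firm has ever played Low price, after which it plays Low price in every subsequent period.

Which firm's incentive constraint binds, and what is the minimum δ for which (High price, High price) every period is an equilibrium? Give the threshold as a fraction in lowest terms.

Helio; δ ≥ 17/22

For Solix: deviation gain 18−8 = 10, per-period punishment loss 8−2 = 6. IC gives δ ≥ 10/16 = 5/8.
For Helio: gain 17, loss 5 per period, so δ ≥ 17/22.
The tighter constraint is Helio's, so cooperation needs δ ≥ 17/22.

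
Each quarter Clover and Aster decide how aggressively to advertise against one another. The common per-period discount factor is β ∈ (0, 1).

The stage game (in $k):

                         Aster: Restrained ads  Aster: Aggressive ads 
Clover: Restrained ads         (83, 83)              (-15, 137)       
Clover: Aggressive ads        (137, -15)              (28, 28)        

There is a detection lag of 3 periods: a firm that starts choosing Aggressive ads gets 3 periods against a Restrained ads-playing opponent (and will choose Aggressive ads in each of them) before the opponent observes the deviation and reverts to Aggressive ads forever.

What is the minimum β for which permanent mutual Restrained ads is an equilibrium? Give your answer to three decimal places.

0.791

A deviator earns 137 for 3 periods, then 28 forever; cooperating earns 83 forever. Multiplying the IC by (1−β):
83 ≥ 137(1−β^3) + 28β^3, so 109·β^3 ≥ 54 and β^3 ≥ 54/109.
β ≥ (54/109)^(1/3) ≈ 0.791.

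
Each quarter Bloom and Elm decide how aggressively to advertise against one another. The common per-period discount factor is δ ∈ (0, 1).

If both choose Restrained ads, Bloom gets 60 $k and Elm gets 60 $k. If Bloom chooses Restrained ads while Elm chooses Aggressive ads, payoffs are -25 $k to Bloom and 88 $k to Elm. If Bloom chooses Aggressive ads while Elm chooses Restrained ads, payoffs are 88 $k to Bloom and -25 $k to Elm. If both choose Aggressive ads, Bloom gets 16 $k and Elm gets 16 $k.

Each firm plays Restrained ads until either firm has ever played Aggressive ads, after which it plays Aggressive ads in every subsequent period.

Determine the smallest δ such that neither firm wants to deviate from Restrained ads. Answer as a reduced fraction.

7/18

One-period gain from deviating is 88 − 60 = 28. The loss is 60 − 16 = 44 in every subsequent period, with present value 44·δ/(1−δ).
Deviation is unprofitable when 44·δ/(1−δ) ≥ 28, i.e. δ/(1−δ) ≥ 7/11.
Equivalently δ ≥ 28/(28+44) = 7/18.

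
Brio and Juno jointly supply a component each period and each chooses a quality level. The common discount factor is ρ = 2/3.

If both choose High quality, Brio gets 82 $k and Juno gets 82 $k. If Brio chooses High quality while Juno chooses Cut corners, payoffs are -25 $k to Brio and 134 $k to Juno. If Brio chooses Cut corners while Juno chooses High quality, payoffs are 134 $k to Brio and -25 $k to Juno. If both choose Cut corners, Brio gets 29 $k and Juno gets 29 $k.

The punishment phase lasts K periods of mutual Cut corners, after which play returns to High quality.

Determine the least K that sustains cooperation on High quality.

2

Need Σ_{k=1}^{K} ρ^k ≥ (134−82)/(82−29) = 0.9811 at ρ = 2/3.
At K = 1 the sum is 0.6667 < 0.9811; at K = 2 it is 1.1111 ≥ 0.9811.
So the minimum punishment length is K = 2.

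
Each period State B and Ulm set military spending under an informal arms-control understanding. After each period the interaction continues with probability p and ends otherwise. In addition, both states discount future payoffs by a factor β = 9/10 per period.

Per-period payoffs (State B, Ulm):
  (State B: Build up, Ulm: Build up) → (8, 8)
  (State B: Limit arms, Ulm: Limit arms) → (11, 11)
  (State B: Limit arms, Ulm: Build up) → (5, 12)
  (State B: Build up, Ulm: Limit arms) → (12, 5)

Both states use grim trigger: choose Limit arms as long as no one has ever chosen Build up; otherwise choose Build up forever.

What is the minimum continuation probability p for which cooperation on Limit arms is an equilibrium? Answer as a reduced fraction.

With continuation probability p and discount β, the effective per-period discount factor is βp.
Grim-trigger IC: βp ≥ (12−11)/(12−8) = 1/4.
So p ≥ (1/4)/(9/10) = 5/18.

5/18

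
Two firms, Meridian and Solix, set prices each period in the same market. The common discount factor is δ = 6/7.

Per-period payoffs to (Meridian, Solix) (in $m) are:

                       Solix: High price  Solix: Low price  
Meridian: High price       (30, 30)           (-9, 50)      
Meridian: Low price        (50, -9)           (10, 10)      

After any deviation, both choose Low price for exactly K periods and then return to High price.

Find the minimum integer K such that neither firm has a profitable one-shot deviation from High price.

IC: δ(1−δ^K)/(1−δ) ≥ (50−30)/(30−10) = 1.
With δ = 6/7: need 1 − δ^K ≥ 1·(1−6/7)/(6/7), i.e. δ^K ≤ 0.8333.
Since (6/7)^1 = 0.8571 and (6/7)^2 = 0.7347, the smallest such K is 2.

2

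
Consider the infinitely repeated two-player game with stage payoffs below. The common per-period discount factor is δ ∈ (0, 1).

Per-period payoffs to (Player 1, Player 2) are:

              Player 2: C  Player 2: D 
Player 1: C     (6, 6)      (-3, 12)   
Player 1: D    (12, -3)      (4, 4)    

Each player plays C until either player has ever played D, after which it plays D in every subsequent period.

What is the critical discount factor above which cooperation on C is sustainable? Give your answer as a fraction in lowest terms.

6/(1−δ) ≥ 12 + 4δ/(1−δ)
6 ≥ 12 − 8δ
δ ≥ 6/8 = 3/4.

3/4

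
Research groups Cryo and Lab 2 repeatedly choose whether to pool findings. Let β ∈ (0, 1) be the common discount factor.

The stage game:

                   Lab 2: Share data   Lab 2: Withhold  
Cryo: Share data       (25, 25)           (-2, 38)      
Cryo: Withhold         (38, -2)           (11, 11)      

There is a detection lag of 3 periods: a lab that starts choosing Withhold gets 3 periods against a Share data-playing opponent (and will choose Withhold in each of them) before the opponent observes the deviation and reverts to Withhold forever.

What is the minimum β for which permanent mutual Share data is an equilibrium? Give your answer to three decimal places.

0.784

A deviator earns 38 for 3 periods, then 11 forever; cooperating earns 25 forever. Multiplying the IC by (1−β):
25 ≥ 38(1−β^3) + 11β^3, so 27·β^3 ≥ 13 and β^3 ≥ 13/27.
β ≥ (13/27)^(1/3) ≈ 0.784.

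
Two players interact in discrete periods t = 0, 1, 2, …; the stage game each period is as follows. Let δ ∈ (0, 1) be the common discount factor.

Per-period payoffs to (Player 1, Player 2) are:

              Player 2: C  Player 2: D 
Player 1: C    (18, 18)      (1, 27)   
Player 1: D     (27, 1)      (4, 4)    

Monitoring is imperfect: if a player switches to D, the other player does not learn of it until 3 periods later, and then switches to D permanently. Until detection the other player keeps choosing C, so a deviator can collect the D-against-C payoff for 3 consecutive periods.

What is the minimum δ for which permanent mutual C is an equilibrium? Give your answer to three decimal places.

A deviator earns 27 for 3 periods, then 4 forever; cooperating earns 18 forever. Multiplying the IC by (1−δ):
18 ≥ 27(1−δ^3) + 4δ^3, so 23·δ^3 ≥ 9 and δ^3 ≥ 9/23.
δ ≥ (9/23)^(1/3) ≈ 0.731.

0.731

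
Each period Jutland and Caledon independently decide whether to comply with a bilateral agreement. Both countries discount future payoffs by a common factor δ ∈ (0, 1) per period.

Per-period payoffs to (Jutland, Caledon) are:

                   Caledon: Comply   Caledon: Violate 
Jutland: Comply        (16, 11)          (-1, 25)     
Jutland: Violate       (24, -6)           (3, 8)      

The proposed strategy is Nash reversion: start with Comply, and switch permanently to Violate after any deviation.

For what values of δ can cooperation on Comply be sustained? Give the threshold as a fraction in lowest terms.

Jutland: cooperation gives 16 each period; deviation gives 24 once then 3 forever.
  16/(1−δ) ≥ 24 + 3δ/(1−δ) ⇒ δ ≥ 8/21.
Caledon: cooperation gives 11 each period; deviation gives 25 once then 8 forever.
  δ ≥ 14/17.
Both must hold, so the binding constraint is Caledon's: δ ≥ 14/17.

14/17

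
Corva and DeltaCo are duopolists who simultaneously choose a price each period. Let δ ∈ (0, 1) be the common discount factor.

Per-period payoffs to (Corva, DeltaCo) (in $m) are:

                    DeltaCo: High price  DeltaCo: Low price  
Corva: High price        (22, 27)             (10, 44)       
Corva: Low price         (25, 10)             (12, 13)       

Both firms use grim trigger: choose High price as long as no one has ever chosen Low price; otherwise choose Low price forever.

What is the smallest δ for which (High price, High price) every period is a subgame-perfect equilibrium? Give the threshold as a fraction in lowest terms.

17/31

Corva's threshold: (25−22)/(25−12) = 3/13.
DeltaCo's threshold: (44−27)/(44−13) = 17/31.
3/13 < 17/31, so DeltaCo binds and δ* = 17/31.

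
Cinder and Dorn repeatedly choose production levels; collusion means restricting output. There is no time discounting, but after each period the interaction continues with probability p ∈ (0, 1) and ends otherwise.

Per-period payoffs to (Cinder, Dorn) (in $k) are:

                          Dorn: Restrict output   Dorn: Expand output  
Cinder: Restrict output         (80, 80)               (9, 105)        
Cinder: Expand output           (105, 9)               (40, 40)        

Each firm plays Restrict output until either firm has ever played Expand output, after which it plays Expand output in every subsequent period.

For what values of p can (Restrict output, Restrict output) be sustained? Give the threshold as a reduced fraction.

With no time discounting, the continuation probability p plays the role of the discount factor.
Grim-trigger IC: 80/(1−p) ≥ 105 + 40p/(1−p) ⇒ p ≥ (105−80)/(105−40) = 5/13.

5/13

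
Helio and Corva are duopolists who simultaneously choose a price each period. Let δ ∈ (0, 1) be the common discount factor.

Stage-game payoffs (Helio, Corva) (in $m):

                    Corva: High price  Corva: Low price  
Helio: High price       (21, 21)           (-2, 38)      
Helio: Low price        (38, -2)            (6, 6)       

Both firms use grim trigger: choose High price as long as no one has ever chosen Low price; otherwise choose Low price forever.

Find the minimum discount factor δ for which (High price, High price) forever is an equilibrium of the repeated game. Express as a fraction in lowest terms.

17/32

Under grim trigger the critical discount factor is (T−C)/(T−P) with T = 38, C = 21, P = 6.
δ* = (38−21)/(38−6) = 17/32.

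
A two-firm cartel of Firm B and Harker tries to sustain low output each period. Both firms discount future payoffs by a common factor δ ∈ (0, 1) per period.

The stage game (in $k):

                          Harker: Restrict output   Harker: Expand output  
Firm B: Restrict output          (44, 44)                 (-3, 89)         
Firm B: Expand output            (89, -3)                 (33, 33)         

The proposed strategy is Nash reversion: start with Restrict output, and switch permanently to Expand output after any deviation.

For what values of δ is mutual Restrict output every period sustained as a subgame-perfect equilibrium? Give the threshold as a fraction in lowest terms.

Cooperation forever yields 44 each period: 44/(1−δ).
Deviating yields 89 once, then 33 forever: 89 + 33δ/(1−δ).
No profitable deviation requires 44/(1−δ) ≥ 89 + 33δ/(1−δ).
Multiplying by (1−δ): 44 ≥ 89(1−δ) + 33δ = 89 − 56δ.
So 56δ ≥ 45, i.e. δ ≥ 45/56.

45/56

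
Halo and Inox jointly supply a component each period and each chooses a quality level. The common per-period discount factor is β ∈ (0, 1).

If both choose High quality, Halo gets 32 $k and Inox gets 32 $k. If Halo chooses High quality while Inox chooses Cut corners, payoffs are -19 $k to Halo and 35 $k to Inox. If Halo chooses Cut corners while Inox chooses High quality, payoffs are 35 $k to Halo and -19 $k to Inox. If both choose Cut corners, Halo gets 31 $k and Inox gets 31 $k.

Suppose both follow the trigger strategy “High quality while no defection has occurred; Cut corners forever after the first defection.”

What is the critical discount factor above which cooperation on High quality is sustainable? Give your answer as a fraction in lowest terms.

3/4

Under grim trigger the critical discount factor is (T−C)/(T−P) with T = 35, C = 32, P = 31.
β* = (35−32)/(35−31) = 3/4.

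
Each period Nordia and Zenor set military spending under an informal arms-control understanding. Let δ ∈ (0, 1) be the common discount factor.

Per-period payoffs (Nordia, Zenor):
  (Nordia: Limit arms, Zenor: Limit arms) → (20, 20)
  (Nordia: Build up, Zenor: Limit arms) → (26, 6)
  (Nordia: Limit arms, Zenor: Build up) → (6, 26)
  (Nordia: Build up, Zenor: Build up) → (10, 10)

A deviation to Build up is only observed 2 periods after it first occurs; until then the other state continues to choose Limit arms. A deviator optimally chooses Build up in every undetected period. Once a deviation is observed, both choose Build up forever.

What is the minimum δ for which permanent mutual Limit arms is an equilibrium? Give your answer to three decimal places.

0.612

Deviating for the 2 undetected periods gains 26−20 = 6 per period over cooperation, then loses 20−10 = 10 per period forever once punishment starts.
Gain: 6(1 + δ + … + δ^1); loss: 10·δ^2/(1−δ).
No profitable deviation ⇔ 6(1−δ^2) ≤ 10·δ^2, i.e. δ^2 ≥ 6/(6+10) = 3/8.
Hence δ ≥ (3/8)^(1/2) ≈ 0.612.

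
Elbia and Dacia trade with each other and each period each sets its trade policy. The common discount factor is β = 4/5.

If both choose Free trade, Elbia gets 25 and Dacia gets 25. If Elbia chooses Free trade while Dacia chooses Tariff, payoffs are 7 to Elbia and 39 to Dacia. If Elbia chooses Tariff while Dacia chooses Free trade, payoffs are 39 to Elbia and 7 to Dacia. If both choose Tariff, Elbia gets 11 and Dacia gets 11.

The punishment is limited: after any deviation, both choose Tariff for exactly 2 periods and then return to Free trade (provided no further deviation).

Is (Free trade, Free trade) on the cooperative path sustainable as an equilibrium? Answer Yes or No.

Yes

IC: β+…+β^2 ≥ (39−25)/(25−11) = 1.
At β = 4/5: partial sum = 1.4400 ≥ 1.0000. Cooperation sustainable.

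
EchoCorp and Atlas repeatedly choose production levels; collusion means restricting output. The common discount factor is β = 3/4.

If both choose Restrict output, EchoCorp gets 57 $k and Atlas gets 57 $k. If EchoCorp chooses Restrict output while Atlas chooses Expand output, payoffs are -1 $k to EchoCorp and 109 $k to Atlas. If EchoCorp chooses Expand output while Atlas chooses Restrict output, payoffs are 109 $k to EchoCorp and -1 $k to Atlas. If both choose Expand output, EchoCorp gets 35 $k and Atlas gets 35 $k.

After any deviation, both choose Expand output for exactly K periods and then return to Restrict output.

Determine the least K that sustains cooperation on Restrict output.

6

No profitable deviation requires (57−35)(β+…+β^K) ≥ 109−57, i.e. β+…+β^K ≥ 26/11 ≈ 2.3636.
With β = 3/4, the partial sums are K=1: 0.7500, K=2: 1.3125, K=3: 1.7344, K=4: 2.0508, K=5: 2.2881, K=6: 2.4661.
K = 6 is the first length at which the sum reaches 2.3636.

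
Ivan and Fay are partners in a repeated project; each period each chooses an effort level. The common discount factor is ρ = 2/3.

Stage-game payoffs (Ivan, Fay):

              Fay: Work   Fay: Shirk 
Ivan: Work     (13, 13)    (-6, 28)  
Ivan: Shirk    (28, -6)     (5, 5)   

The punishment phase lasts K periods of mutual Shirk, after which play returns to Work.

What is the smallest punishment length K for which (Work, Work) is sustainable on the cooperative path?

7

IC: ρ(1−ρ^K)/(1−ρ) ≥ (28−13)/(13−5) = 15/8.
With ρ = 2/3: need 1 − ρ^K ≥ 15/8·(1−2/3)/(2/3), i.e. ρ^K ≤ 0.0625.
Since (2/3)^6 = 0.0878 and (2/3)^7 = 0.0585, the smallest such K is 7.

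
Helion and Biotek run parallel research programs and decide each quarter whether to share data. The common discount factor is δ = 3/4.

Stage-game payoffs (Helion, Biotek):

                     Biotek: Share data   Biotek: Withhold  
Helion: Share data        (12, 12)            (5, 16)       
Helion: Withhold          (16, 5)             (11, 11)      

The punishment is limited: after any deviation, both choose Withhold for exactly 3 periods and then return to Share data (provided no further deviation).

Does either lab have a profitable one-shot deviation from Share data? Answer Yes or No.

Comparing payoff streams over the 4 periods until play realigns: cooperate → 12(1+δ+…+δ^3); deviate → 16 + 11(δ+…+δ^3).
Cooperation is sustained iff (12−11)(δ+…+δ^3) ≥ 16−12.
δ+…+δ^3 = 3/4·(1−(3/4)^3)/(1−3/4) = 1.7344, and (16−12)/(12−11) = 4.0000.
1.7344 < 4.0000, so cooperation is not sustainable.

Yes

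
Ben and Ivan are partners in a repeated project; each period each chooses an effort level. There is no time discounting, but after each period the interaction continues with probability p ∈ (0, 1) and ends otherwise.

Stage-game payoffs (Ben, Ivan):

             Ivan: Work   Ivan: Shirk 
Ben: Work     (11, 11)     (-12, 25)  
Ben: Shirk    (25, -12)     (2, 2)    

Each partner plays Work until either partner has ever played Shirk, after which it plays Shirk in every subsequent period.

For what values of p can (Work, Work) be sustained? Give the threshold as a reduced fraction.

14/23

With no time discounting, the continuation probability p plays the role of the discount factor.
Grim-trigger IC: 11/(1−p) ≥ 25 + 2p/(1−p) ⇒ p ≥ (25−11)/(25−2) = 14/23.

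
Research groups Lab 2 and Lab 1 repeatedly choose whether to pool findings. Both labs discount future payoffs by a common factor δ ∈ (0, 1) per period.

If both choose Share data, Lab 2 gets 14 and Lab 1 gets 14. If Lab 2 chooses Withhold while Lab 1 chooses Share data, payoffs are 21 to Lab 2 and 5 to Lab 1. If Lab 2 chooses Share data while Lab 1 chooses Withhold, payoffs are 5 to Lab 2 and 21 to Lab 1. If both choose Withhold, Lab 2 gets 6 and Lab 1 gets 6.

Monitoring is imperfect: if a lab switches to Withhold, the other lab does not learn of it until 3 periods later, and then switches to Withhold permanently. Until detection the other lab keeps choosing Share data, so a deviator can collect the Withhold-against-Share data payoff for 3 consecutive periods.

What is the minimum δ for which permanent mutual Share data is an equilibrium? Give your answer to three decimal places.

0.776

The best deviation is to choose Withhold for all 3 undetected periods, earning 21 each, then 6 forever once detected.
Deviation value: 21(1−δ^3)/(1−δ) + 6δ^3/(1−δ); cooperation value: 14/(1−δ).
IC: 14 ≥ 21(1−δ^3) + 6δ^3 = 21 − 15δ^3.
So δ^3 ≥ 7/15, giving δ ≥ (7/15)^(1/3) ≈ 0.776.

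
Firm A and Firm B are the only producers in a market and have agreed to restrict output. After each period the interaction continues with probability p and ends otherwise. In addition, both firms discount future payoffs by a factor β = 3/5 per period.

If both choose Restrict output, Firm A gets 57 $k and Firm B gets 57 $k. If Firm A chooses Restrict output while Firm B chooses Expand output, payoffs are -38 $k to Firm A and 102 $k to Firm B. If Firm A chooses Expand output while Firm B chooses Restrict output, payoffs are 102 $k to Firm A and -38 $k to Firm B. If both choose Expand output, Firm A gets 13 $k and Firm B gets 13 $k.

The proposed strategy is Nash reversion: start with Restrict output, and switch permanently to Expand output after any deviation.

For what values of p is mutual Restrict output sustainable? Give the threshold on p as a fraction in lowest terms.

75/89

With continuation probability p and discount β, the effective per-period discount factor is βp.
Grim-trigger IC: βp ≥ (102−57)/(102−13) = 45/89.
So p ≥ (45/89)/(3/5) = 75/89.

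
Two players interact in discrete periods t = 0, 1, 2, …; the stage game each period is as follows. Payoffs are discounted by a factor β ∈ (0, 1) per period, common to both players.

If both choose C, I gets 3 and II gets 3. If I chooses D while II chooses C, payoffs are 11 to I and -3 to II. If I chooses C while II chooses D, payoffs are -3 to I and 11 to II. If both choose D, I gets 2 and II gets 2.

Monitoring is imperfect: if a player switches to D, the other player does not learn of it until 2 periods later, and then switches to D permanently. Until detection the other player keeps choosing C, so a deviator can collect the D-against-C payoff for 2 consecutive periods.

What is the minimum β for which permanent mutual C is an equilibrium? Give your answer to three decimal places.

0.943

Deviating for the 2 undetected periods gains 11−3 = 8 per period over cooperation, then loses 3−2 = 1 per period forever once punishment starts.
Gain: 8(1 + β + … + β^1); loss: 1·β^2/(1−β).
No profitable deviation ⇔ 8(1−β^2) ≤ 1·β^2, i.e. β^2 ≥ 8/(8+1) = 8/9.
Hence β ≥ (8/9)^(1/2) ≈ 0.943.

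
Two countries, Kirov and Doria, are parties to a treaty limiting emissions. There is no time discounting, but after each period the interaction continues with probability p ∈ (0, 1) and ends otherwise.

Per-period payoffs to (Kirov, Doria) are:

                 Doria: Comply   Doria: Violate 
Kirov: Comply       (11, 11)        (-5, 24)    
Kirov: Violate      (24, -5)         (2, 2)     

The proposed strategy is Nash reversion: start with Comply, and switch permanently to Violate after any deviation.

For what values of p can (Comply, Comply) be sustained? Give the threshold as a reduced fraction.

Expected cooperation value is 11 + p·11 + p²·11 + … = 11/(1−p); deviation gives 24 + p·2/(1−p).
11 ≥ 24(1−p) + 2p ⇒ 22p ≥ 13 ⇒ p ≥ 13/22.

13/22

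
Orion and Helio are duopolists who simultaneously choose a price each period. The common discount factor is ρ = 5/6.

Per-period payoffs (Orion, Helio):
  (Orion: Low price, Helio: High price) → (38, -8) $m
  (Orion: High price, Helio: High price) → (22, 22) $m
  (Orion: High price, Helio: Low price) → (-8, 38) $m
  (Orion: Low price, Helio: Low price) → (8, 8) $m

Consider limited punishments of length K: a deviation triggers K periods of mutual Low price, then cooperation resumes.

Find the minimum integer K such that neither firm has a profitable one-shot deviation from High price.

2

IC: ρ(1−ρ^K)/(1−ρ) ≥ (38−22)/(22−8) = 8/7.
With ρ = 5/6: need 1 − ρ^K ≥ 8/7·(1−5/6)/(5/6), i.e. ρ^K ≤ 0.7714.
Since (5/6)^1 = 0.8333 and (5/6)^2 = 0.6944, the smallest such K is 2.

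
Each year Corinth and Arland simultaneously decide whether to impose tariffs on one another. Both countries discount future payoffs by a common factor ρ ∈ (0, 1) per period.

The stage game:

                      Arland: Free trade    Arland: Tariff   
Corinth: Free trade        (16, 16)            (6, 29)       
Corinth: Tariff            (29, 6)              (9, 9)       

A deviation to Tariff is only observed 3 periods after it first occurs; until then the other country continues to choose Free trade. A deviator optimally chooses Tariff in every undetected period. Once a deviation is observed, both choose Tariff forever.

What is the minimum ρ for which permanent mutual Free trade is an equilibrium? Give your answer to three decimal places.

0.866

Deviating for the 3 undetected periods gains 29−16 = 13 per period over cooperation, then loses 16−9 = 7 per period forever once punishment starts.
Gain: 13(1 + ρ + … + ρ^2); loss: 7·ρ^3/(1−ρ).
No profitable deviation ⇔ 13(1−ρ^3) ≤ 7·ρ^3, i.e. ρ^3 ≥ 13/(13+7) = 13/20.
Hence ρ ≥ (13/20)^(1/3) ≈ 0.866.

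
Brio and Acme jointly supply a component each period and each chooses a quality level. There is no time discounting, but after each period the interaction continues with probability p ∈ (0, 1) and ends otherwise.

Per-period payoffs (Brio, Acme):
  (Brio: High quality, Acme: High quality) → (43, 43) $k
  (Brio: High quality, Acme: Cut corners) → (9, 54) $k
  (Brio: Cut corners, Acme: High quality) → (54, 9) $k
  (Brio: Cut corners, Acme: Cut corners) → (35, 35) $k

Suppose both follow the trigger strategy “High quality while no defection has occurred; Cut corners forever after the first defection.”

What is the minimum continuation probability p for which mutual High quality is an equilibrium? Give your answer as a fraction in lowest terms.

With no time discounting, the continuation probability p plays the role of the discount factor.
Grim-trigger IC: 43/(1−p) ≥ 54 + 35p/(1−p) ⇒ p ≥ (54−43)/(54−35) = 11/19.

11/19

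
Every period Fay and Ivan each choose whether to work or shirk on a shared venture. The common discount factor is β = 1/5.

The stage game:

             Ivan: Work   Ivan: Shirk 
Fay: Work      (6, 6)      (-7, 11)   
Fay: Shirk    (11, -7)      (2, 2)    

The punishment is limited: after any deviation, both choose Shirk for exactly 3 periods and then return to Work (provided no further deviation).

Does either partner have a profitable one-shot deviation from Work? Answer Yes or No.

A one-shot deviation gives 11 now, then 2 for 3 periods, then back to 6.
Gain from deviating: (11−6) today; loss: (6−2) in each of the next 3 periods.
No-deviation condition: (6−2)(β+…+β^3) ≥ 11−6, i.e. β+…+β^3 ≥ 5/4.
At β = 1/5: β+…+β^3 = 0.2480 < 1.2500.
So cooperation is not sustainable.

Yes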